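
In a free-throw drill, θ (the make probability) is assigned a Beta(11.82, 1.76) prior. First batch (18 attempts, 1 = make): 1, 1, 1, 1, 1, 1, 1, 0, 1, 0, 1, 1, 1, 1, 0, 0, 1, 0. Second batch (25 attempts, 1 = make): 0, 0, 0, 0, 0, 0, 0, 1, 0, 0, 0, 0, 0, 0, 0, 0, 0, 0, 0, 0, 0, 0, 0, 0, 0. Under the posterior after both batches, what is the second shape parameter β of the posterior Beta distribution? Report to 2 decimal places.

The Beta prior is conjugate to a Binomial/Bernoulli likelihood; the update adds successes to α and failures to β.
After batch 1: Beta(11.82+13, 1.76+5) = Beta(24.82, 6.76).
After batch 2: Beta(24.82+1, 6.76+24) = Beta(25.82, 30.76).
Posterior β = 30.76.

30.76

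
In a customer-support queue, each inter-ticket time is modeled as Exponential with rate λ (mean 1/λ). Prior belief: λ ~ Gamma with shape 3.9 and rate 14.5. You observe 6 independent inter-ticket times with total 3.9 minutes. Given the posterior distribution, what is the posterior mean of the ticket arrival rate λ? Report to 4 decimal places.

0.5380

With a Gamma(shape α, rate β) prior on the exponential rate λ, the posterior after n observations with total T = Σxᵢ is Gamma(α+n, β+T).
Posterior: Gamma(3.9+6, 14.5+3.9) = Gamma(9.9, 18.4).
Posterior mean of λ = α/β = 9.9/18.4 = 0.5380.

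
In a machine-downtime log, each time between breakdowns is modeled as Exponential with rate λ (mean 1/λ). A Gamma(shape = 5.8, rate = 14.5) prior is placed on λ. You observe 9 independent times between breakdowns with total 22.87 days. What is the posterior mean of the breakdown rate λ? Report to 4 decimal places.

0.3960

With a Gamma(shape α, rate β) prior on the exponential rate λ, the posterior after n observations with total T = Σxᵢ is Gamma(α+n, β+T).
Posterior: Gamma(5.8+9, 14.5+22.87) = Gamma(14.8, 37.37).
Posterior mean of λ = α/β = 14.8/37.37 = 0.3960.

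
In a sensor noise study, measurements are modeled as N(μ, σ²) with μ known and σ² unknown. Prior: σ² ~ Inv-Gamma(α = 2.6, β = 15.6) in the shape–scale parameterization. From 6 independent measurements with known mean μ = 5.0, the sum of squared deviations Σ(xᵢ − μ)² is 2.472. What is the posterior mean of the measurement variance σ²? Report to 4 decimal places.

3.6600

With known mean μ and an Inverse-Gamma(α, β) prior on σ², the Normal likelihood is conjugate: posterior is Inv-Gamma(α + n/2, β + Σ(xᵢ−μ)²/2).
Posterior: Inv-Gamma(2.6 + 6/2, 15.6 + 2.472/2) = Inv-Gamma(5.60, 16.8360).
E[σ²|data] = β/(α−1) = 16.8360/4.60 = 3.6600.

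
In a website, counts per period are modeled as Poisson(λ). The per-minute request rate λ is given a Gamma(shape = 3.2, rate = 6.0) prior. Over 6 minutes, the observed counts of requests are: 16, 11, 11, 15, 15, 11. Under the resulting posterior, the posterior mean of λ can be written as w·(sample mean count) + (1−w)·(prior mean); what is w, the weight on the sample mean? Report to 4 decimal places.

With a Gamma(shape α, rate β) prior, the Poisson likelihood is conjugate: the posterior is Gamma(α + ΣXᵢ, β + n).
Posterior mean = (α₀+S)/(β₀+n) = [n/(β₀+n)]·(S/n) + [β₀/(β₀+n)]·(α₀/β₀), so only n and β₀ enter the weight.
Weight on data w = n/(β₀+n) = 6/(6.0+6) = 6/12.0 = 0.5000.

0.5000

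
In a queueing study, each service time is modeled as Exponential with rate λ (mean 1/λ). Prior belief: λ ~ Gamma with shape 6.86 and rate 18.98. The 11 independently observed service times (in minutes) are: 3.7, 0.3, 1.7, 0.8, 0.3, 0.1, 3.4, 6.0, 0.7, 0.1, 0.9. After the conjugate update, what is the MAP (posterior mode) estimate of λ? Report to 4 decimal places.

With a Gamma(shape α, rate β) prior on the exponential rate λ, the posterior after n observations with total T = Σxᵢ is Gamma(α+n, β+T).
Sum of observations T = 18.0 minutes; n = 11.
Posterior: Gamma(6.86+11, 18.98+18.0) = Gamma(17.86, 36.98).
Mode = (α−1)/β = 0.4559.

0.4559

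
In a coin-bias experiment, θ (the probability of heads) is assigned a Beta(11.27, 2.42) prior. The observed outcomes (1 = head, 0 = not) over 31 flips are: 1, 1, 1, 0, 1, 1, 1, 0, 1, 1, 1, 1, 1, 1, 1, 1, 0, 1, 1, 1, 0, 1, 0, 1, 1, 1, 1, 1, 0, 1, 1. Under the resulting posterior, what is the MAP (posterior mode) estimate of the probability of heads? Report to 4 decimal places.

The Beta prior is conjugate to a Binomial/Bernoulli likelihood; the update adds successes to α and failures to β.
Posterior: Beta(α+k, β+n−k) = Beta(11.27+25, 2.42+6) = Beta(36.27, 8.42).
Mode of Beta(a,b) for a,b>1 is (a−1)/(a+b−2) = 35.27/42.69 = 0.8262.

0.8262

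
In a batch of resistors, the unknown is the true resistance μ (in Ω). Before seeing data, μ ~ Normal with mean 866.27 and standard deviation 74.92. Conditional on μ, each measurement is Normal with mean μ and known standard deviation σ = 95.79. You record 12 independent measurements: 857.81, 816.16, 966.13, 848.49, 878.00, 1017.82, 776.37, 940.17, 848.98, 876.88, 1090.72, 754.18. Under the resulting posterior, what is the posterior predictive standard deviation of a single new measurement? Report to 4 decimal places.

99.2406

For Normal data with known variance σ², a Normal(μ₀, σ₀²) prior on μ is conjugate. Posterior precision = 1/σ₀² + n/σ²; posterior mean is the precision-weighted average of μ₀ and x̄.
σ₀² = 74.92² = 5613.0064, σ² = 95.79² = 9175.7241; σ² + n·σ₀² = 9175.7241 + 12·5613.0064 = 76531.8009.
Posterior precision = 1/σ₀² + n/σ² = 1/5613.0064 + 12/9175.7241 = (σ² + n·σ₀²)/(σ₀²σ²) = 76531.8009/(5613.0064·9175.7241); posterior variance σₙ² = σ₀²σ²/(σ² + n·σ₀²) = 5613.0064·9175.7241/76531.8009 = 672.967283.
Predictive variance for one new observation = σₙ² + σ² = 5613.0064·9175.7241/76531.8009 + 9175.7241 = σ²·(σ₀² + 76531.8009)/76531.8009 = 9175.7241·82144.8073/76531.8009 = 9848.691383; SD = √(9175.7241·82144.8073/76531.8009) = 99.2406.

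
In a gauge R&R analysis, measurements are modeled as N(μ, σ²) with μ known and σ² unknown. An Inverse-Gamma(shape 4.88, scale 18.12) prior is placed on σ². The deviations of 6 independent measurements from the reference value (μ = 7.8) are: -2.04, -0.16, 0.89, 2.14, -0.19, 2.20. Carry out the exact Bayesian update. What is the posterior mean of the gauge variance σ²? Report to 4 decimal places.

With known mean μ and an Inverse-Gamma(α, β) prior on σ², the Normal likelihood is conjugate: posterior is Inv-Gamma(α + n/2, β + Σ(xᵢ−μ)²/2).
Σ(xᵢ−μ)² = (-2.04)² + (-0.16)² + (0.89)² + (2.14)² + (-0.19)² + (2.20)² = 14.4350.
Posterior: Inv-Gamma(4.88 + 6/2, 18.12 + 14.4350/2) = Inv-Gamma(7.88, 25.33750).
E[σ²|data] = β/(α−1) = 25.33750/6.88 = 3.6828.

3.6828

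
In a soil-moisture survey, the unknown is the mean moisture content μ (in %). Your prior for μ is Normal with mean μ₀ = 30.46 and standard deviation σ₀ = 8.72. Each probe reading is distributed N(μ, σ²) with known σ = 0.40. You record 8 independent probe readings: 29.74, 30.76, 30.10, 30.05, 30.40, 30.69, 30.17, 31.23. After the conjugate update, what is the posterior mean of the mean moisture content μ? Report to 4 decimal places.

30.3925

For Normal data with known variance σ², a Normal(μ₀, σ₀²) prior on μ is conjugate. Posterior precision = 1/σ₀² + n/σ²; posterior mean is the precision-weighted average of μ₀ and x̄.
Σxᵢ = 29.74 + 30.76 + 30.10 + 30.05 + 30.40 + 30.69 + 30.17 + 31.23 = 243.14, so n·x̄ = 243.14.
σ₀² = 8.72² = 76.0384, σ² = 0.40² = 0.16; σ² + n·σ₀² = 0.16 + 8·76.0384 = 608.4672.
Posterior mean = (μ₀/σ₀² + n·x̄/σ²)/(1/σ₀² + n/σ²) = (σ²·μ₀ + σ₀²·n·x̄)/(σ² + n·σ₀²) = (0.16·30.46 + 76.0384·243.14)/608.4672 = 18492.850176/608.4672 = 30.3925.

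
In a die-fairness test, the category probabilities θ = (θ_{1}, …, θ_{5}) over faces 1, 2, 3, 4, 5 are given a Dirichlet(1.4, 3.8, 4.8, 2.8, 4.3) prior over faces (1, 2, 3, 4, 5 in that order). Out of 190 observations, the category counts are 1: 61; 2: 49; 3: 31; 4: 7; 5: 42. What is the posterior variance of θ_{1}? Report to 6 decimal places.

The Dirichlet prior is conjugate to the Multinomial likelihood: each posterior αⱼ = prior αⱼ + observed count nⱼ.
Posterior concentration: (62.4, 52.8, 35.8, 9.8, 46.3), total = 207.1.
Var[θ_j] = α_j(Σα−α_j)/((Σα)²(Σα+1)) = 62.4·144.7/(207.1²·208.1) = 0.001012.

0.001012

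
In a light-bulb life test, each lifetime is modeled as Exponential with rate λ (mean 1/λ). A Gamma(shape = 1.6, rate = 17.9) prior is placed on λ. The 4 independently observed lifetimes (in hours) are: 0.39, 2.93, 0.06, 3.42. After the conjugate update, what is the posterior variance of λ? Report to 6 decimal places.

With a Gamma(shape α, rate β) prior on the exponential rate λ, the posterior after n observations with total T = Σxᵢ is Gamma(α+n, β+T).
Sum of observations T = 6.80 hours; n = 4.
Posterior: Gamma(1.6+4, 17.9+6.80) = Gamma(5.6, 24.70).
Var = α/β² = 0.009179.

0.009179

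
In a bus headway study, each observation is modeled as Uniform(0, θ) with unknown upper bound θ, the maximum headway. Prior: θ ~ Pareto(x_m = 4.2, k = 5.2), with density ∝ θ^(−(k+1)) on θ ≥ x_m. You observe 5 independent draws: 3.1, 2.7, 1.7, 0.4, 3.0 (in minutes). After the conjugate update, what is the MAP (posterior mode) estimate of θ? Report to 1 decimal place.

4.2

A Pareto(scale x_m, shape k) prior on the upper bound θ of Uniform(0, θ) is conjugate: posterior is Pareto(max(x_m, max xᵢ), k + n).
Sample maximum = 3.1; prior scale x_m = 4.2 → posterior scale = max = 4.2.
Posterior shape = 5.2 + 5 = 10.2.
The Pareto density is decreasing on [x_m, ∞), so the mode is x_m = 4.2.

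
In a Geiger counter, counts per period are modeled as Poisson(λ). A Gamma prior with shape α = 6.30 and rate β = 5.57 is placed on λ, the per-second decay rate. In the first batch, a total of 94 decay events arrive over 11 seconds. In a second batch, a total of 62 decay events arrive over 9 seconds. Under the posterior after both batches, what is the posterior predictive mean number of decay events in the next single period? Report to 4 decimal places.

With a Gamma(shape α, rate β) prior, the Poisson likelihood is conjugate: the posterior is Gamma(α + ΣXᵢ, β + n).
After batch 1: Gamma(α+S, β+n) = Gamma(6.30+94, 5.57+11) = Gamma(100.30, 16.57).
After batch 2: Gamma(α+S, β+n) = Gamma(100.30+62, 16.57+9) = Gamma(162.30, 25.57).
The predictive distribution for one future period is NegBinom with mean α/β = 6.3473.

6.3473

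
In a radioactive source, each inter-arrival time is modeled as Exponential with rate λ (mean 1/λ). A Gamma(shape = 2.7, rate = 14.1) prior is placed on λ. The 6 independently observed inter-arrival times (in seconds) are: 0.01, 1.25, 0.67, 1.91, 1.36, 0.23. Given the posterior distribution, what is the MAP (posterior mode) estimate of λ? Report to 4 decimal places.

0.3943

With a Gamma(shape α, rate β) prior on the exponential rate λ, the posterior after n observations with total T = Σxᵢ is Gamma(α+n, β+T).
Sum of observations T = 5.43 seconds; n = 6.
Posterior: Gamma(2.7+6, 14.1+5.43) = Gamma(8.7, 19.53).
Mode = (α−1)/β = 0.3943.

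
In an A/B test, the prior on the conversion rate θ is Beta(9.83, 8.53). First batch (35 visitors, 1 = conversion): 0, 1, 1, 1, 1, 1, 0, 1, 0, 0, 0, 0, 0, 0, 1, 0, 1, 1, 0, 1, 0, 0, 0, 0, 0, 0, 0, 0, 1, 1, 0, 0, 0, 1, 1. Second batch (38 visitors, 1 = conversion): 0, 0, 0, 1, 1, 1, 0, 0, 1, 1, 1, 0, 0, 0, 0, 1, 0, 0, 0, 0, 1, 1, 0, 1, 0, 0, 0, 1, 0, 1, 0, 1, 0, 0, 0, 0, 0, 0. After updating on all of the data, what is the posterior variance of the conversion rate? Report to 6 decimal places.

0.002605

The Beta prior is conjugate to a Binomial/Bernoulli likelihood; the update adds successes to α and failures to β.
After batch 1: Beta(9.83+14, 8.53+21) = Beta(23.83, 29.53).
After batch 2: Beta(23.83+13, 29.53+25) = Beta(36.83, 54.53).
Var = αβ/((α+β)²(α+β+1)) = 36.83·54.53/(91.36²·92.36) = 0.002605.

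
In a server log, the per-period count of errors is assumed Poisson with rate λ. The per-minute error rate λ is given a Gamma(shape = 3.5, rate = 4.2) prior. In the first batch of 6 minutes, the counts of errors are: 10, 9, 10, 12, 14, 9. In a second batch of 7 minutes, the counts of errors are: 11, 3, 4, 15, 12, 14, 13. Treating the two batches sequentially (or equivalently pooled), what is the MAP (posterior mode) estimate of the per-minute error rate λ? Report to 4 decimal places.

With a Gamma(shape α, rate β) prior, the Poisson likelihood is conjugate: the posterior is Gamma(α + ΣXᵢ, β + n).
Batch 1: sum of counts S = 64 over n = 6 minutes.
After batch 1: Gamma(α+S, β+n) = Gamma(3.5+64, 4.2+6) = Gamma(67.5, 10.2).
Batch 2: sum of counts S = 72 over n = 7 minutes.
After batch 2: Gamma(α+S, β+n) = Gamma(67.5+72, 10.2+7) = Gamma(139.5, 17.2).
Mode of Gamma(α,β) for α≥1 is (α−1)/β = 138.5/17.2 = 8.0523.

8.0523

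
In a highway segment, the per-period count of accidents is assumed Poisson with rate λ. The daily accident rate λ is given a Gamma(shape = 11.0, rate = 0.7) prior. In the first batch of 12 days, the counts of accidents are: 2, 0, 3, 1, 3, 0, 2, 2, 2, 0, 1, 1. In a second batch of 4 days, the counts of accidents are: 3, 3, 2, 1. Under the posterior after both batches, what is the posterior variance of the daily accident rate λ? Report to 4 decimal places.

0.1327

With a Gamma(shape α, rate β) prior, the Poisson likelihood is conjugate: the posterior is Gamma(α + ΣXᵢ, β + n).
Batch 1: sum of counts S = 17 over n = 12 days.
After batch 1: Gamma(α+S, β+n) = Gamma(11.0+17, 0.7+12) = Gamma(28.0, 12.7).
Batch 2: sum of counts S = 9 over n = 4 days.
After batch 2: Gamma(α+S, β+n) = Gamma(28.0+9, 12.7+4) = Gamma(37.0, 16.7).
Var = α/β² = 37.0/16.7² = 0.1327.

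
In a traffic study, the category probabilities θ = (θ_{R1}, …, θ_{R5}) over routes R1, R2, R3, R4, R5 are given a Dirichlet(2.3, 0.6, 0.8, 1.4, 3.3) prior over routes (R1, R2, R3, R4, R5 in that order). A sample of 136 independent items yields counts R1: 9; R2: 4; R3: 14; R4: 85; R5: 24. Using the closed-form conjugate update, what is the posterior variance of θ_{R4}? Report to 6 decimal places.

The Dirichlet prior is conjugate to the Multinomial likelihood: each posterior αⱼ = prior αⱼ + observed count nⱼ.
Posterior concentration: (11.3, 4.6, 14.8, 86.4, 27.3), total = 144.4.
Var[θ_j] = α_j(Σα−α_j)/((Σα)²(Σα+1)) = 86.4·58.0/(144.4²·145.4) = 0.001653.

0.001653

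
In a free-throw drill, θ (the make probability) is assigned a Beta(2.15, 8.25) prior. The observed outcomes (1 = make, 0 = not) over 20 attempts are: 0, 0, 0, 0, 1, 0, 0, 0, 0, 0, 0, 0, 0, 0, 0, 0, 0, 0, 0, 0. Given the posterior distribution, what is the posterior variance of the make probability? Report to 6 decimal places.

The Beta prior is conjugate to a Binomial/Bernoulli likelihood; the update adds successes to α and failures to β.
Posterior: Beta(α+k, β+n−k) = Beta(2.15+1, 8.25+19) = Beta(3.15, 27.25).
Var = αβ/((α+β)²(α+β+1)) = 3.15·27.25/(30.40²·31.40) = 0.002958.

0.002958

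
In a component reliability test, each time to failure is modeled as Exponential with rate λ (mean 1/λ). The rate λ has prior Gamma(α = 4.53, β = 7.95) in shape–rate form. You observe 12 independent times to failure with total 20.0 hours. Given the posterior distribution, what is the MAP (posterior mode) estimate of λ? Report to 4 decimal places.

0.5556

With a Gamma(shape α, rate β) prior on the exponential rate λ, the posterior after n observations with total T = Σxᵢ is Gamma(α+n, β+T).
Posterior: Gamma(4.53+12, 7.95+20.0) = Gamma(16.53, 27.95).
Mode = (α−1)/β = 0.5556.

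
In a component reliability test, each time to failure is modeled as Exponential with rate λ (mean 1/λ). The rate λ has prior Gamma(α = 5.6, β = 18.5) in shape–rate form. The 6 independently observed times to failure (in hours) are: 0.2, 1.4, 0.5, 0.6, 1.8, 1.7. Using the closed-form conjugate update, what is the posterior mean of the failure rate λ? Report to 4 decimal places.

0.4696

With a Gamma(shape α, rate β) prior on the exponential rate λ, the posterior after n observations with total T = Σxᵢ is Gamma(α+n, β+T).
Sum of observations T = 6.2 hours; n = 6.
Posterior: Gamma(5.6+6, 18.5+6.2) = Gamma(11.6, 24.7).
Posterior mean of λ = α/β = 11.6/24.7 = 0.4696.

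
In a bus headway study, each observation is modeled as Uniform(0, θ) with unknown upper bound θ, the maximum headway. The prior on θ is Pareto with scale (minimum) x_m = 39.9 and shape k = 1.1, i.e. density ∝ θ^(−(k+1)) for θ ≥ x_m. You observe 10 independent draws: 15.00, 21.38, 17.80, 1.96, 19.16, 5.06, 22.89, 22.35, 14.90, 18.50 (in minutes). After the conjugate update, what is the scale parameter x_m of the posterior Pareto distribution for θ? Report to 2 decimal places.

39.90

A Pareto(scale x_m, shape k) prior on the upper bound θ of Uniform(0, θ) is conjugate: posterior is Pareto(max(x_m, max xᵢ), k + n).
Sample maximum = 22.89; prior scale x_m = 39.9 → posterior scale = max = 39.90.
Posterior shape = 1.1 + 10 = 11.1.
Posterior scale x_m = 39.90.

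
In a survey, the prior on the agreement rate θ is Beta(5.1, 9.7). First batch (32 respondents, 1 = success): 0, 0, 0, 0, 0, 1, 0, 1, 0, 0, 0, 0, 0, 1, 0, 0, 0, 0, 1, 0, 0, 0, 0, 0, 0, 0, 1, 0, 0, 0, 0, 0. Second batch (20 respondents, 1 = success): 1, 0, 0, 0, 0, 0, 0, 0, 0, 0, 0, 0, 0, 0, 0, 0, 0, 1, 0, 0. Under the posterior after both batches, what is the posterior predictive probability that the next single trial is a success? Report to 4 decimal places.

The Beta prior is conjugate to a Binomial/Bernoulli likelihood; the update adds successes to α and failures to β.
After batch 1: Beta(5.1+5, 9.7+27) = Beta(10.1, 36.7).
After batch 2: Beta(10.1+2, 36.7+18) = Beta(12.1, 54.7).
For a single future Bernoulli trial, P(success | data) = α/(α+β) = 0.1811.

0.1811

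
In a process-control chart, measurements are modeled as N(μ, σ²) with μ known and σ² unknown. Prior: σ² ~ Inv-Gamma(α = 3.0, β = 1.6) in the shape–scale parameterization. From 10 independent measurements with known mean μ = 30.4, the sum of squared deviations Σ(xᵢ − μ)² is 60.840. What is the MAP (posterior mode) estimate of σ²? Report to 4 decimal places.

3.5578

With known mean μ and an Inverse-Gamma(α, β) prior on σ², the Normal likelihood is conjugate: posterior is Inv-Gamma(α + n/2, β + Σ(xᵢ−μ)²/2).
Posterior: Inv-Gamma(3.0 + 10/2, 1.6 + 60.840/2) = Inv-Gamma(8.00, 32.0200).
Mode = β/(α+1) = 32.0200/9.00 = 3.5578.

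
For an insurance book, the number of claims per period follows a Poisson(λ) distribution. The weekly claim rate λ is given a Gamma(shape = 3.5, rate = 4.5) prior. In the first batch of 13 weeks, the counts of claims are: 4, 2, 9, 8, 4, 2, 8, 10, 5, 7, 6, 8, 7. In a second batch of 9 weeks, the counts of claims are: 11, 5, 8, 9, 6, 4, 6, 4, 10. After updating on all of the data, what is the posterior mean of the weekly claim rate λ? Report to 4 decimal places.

With a Gamma(shape α, rate β) prior, the Poisson likelihood is conjugate: the posterior is Gamma(α + ΣXᵢ, β + n).
Batch 1: sum of counts S = 80 over n = 13 weeks.
After batch 1: Gamma(α+S, β+n) = Gamma(3.5+80, 4.5+13) = Gamma(83.5, 17.5).
Batch 2: sum of counts S = 63 over n = 9 weeks.
After batch 2: Gamma(α+S, β+n) = Gamma(83.5+63, 17.5+9) = Gamma(146.5, 26.5).
Posterior mean = α/β = 146.5/26.5 = 5.5283.

5.5283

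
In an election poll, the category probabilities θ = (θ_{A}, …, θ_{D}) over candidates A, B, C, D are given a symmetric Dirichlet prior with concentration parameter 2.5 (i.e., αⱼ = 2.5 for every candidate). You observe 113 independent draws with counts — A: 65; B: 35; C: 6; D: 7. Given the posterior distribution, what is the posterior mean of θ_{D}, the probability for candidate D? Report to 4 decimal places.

0.0772

The Dirichlet prior is conjugate to the Multinomial likelihood: each posterior αⱼ = prior αⱼ + observed count nⱼ.
Posterior concentration: (67.5, 37.5, 8.5, 9.5), total = 123.0.
E[θ_{D}|data] = α_{D}/Σα = 9.5/123.0 = 0.0772.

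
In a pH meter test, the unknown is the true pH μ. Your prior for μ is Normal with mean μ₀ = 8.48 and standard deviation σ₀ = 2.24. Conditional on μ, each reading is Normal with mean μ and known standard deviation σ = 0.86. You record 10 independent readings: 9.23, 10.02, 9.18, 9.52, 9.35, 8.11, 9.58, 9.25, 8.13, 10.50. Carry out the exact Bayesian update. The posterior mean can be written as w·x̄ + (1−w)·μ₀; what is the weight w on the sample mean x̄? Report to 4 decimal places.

0.9855

For Normal data with known variance σ², a Normal(μ₀, σ₀²) prior on μ is conjugate. Posterior precision = 1/σ₀² + n/σ²; posterior mean is the precision-weighted average of μ₀ and x̄.
σ₀² = 2.24² = 5.0176, σ² = 0.86² = 0.7396. Prior precision 1/σ₀² = 1/5.0176; data precision n/σ² = 10/0.7396.
w = (n/σ²)/(1/σ₀² + n/σ²) = n·σ₀²/(σ² + n·σ₀²) = 10·5.0176/(0.7396 + 10·5.0176) = 50.176/50.9156 = 0.9855.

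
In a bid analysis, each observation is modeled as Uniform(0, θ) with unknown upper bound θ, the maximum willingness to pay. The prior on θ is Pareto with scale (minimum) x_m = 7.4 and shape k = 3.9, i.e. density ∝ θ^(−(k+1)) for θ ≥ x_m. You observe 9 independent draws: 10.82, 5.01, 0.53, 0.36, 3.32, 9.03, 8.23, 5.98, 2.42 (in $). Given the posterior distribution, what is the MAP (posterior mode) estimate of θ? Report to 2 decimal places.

A Pareto(scale x_m, shape k) prior on the upper bound θ of Uniform(0, θ) is conjugate: posterior is Pareto(max(x_m, max xᵢ), k + n).
Sample maximum = 10.82; prior scale x_m = 7.4 → posterior scale = max = 10.82.
Posterior shape = 3.9 + 9 = 12.9.
The Pareto density is decreasing on [x_m, ∞), so the mode is x_m = 10.82.

10.82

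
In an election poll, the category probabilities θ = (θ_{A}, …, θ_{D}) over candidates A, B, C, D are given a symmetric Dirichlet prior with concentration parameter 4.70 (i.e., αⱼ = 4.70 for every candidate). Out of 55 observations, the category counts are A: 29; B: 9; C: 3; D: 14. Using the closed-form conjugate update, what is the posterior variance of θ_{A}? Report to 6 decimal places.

0.003317

The Dirichlet prior is conjugate to the Multinomial likelihood: each posterior αⱼ = prior αⱼ + observed count nⱼ.
Posterior concentration: (33.70, 13.70, 7.70, 18.70), total = 73.80.
Var[θ_j] = α_j(Σα−α_j)/((Σα)²(Σα+1)) = 33.70·40.10/(73.80²·74.80) = 0.003317.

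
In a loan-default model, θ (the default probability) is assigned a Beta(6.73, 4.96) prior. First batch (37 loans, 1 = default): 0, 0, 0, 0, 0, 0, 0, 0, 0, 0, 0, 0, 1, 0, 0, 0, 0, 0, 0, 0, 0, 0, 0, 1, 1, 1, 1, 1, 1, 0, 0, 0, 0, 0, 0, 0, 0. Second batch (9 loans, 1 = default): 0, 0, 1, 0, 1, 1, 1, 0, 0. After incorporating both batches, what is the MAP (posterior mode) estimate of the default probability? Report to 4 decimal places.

0.3004

The Beta prior is conjugate to a Binomial/Bernoulli likelihood; the update adds successes to α and failures to β.
After batch 1: Beta(6.73+7, 4.96+30) = Beta(13.73, 34.96).
After batch 2: Beta(13.73+4, 34.96+5) = Beta(17.73, 39.96).
Mode of Beta(a,b) for a,b>1 is (a−1)/(a+b−2) = 16.73/55.69 = 0.3004.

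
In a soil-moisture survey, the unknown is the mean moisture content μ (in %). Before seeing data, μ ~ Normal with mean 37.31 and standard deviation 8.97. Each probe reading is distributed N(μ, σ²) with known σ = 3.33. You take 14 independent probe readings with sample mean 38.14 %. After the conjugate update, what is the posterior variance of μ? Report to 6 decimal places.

For Normal data with known variance σ², a Normal(μ₀, σ₀²) prior on μ is conjugate. Posterior precision = 1/σ₀² + n/σ²; posterior mean is the precision-weighted average of μ₀ and x̄.
σ₀² = 8.97² = 80.4609, σ² = 3.33² = 11.0889; σ² + n·σ₀² = 11.0889 + 14·80.4609 = 1137.5415.
Posterior precision = 1/σ₀² + n/σ² = 1/80.4609 + 14/11.0889 = (σ² + n·σ₀²)/(σ₀²σ²) = 1137.5415/(80.4609·11.0889); posterior variance σₙ² = σ₀²σ²/(σ² + n·σ₀²) = 80.4609·11.0889/1137.5415 = 0.784343.

0.784343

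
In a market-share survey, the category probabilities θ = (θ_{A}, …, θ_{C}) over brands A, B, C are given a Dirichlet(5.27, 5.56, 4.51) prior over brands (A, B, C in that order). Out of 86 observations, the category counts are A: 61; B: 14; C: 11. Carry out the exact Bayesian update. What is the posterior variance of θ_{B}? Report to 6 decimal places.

0.001522

The Dirichlet prior is conjugate to the Multinomial likelihood: each posterior αⱼ = prior αⱼ + observed count nⱼ.
Posterior concentration: (66.27, 19.56, 15.51), total = 101.34.
Var[θ_j] = α_j(Σα−α_j)/((Σα)²(Σα+1)) = 19.56·81.78/(101.34²·102.34) = 0.001522.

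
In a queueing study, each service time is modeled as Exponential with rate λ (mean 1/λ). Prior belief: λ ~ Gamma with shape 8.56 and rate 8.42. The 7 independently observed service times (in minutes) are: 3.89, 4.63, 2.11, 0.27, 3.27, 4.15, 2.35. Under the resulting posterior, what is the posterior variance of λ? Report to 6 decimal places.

With a Gamma(shape α, rate β) prior on the exponential rate λ, the posterior after n observations with total T = Σxᵢ is Gamma(α+n, β+T).
Sum of observations T = 20.67 minutes; n = 7.
Posterior: Gamma(8.56+7, 8.42+20.67) = Gamma(15.56, 29.09).
Var = α/β² = 0.018387.

0.018387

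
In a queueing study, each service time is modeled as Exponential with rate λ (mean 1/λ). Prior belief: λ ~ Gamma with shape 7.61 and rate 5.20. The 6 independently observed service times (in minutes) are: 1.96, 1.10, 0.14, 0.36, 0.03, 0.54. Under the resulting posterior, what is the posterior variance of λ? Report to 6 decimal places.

0.156349

With a Gamma(shape α, rate β) prior on the exponential rate λ, the posterior after n observations with total T = Σxᵢ is Gamma(α+n, β+T).
Sum of observations T = 4.13 minutes; n = 6.
Posterior: Gamma(7.61+6, 5.20+4.13) = Gamma(13.61, 9.33).
Var = α/β² = 0.156349.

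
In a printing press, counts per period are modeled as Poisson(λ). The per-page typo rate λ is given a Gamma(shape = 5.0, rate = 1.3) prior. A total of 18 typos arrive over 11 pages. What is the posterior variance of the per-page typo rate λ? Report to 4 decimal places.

0.1520

With a Gamma(shape α, rate β) prior, the Poisson likelihood is conjugate: the posterior is Gamma(α + ΣXᵢ, β + n).
Posterior: Gamma(α+S, β+n) = Gamma(5.0+18, 1.3+11) = Gamma(23.0, 12.3).
Var = α/β² = 23.0/12.3² = 0.1520.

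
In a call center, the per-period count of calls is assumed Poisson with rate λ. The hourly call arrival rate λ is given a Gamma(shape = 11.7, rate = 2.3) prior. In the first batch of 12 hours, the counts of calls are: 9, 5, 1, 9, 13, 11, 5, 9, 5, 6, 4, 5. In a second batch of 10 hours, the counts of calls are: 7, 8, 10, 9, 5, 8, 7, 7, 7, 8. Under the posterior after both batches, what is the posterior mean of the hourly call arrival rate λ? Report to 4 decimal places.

With a Gamma(shape α, rate β) prior, the Poisson likelihood is conjugate: the posterior is Gamma(α + ΣXᵢ, β + n).
Batch 1: sum of counts S = 82 over n = 12 hours.
After batch 1: Gamma(α+S, β+n) = Gamma(11.7+82, 2.3+12) = Gamma(93.7, 14.3).
Batch 2: sum of counts S = 76 over n = 10 hours.
After batch 2: Gamma(α+S, β+n) = Gamma(93.7+76, 14.3+10) = Gamma(169.7, 24.3).
Posterior mean = α/β = 169.7/24.3 = 6.9835.

6.9835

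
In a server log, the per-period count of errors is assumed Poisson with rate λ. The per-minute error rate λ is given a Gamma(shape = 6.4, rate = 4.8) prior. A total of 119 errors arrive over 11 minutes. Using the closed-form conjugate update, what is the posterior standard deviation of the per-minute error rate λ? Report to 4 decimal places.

0.7087

With a Gamma(shape α, rate β) prior, the Poisson likelihood is conjugate: the posterior is Gamma(α + ΣXᵢ, β + n).
Posterior: Gamma(α+S, β+n) = Gamma(6.4+119, 4.8+11) = Gamma(125.4, 15.8).
SD = √α/β = √125.4/15.8 = 0.7087.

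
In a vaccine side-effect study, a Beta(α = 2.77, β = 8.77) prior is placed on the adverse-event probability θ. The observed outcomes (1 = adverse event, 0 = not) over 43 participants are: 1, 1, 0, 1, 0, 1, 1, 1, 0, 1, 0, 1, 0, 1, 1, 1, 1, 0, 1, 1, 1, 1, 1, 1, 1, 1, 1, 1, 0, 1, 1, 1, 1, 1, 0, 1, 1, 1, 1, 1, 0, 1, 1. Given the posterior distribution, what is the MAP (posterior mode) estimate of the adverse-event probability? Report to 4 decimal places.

0.6808

The Beta prior is conjugate to a Binomial/Bernoulli likelihood; the update adds successes to α and failures to β.
Posterior: Beta(α+k, β+n−k) = Beta(2.77+34, 8.77+9) = Beta(36.77, 17.77).
Mode of Beta(a,b) for a,b>1 is (a−1)/(a+b−2) = 35.77/52.54 = 0.6808.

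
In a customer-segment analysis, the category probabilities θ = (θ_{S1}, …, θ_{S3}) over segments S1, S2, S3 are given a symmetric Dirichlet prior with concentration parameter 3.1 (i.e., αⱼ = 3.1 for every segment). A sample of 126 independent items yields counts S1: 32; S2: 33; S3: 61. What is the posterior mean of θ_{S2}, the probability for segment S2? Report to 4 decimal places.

0.2668

The Dirichlet prior is conjugate to the Multinomial likelihood: each posterior αⱼ = prior αⱼ + observed count nⱼ.
Posterior concentration: (35.1, 36.1, 64.1), total = 135.3.
E[θ_{S2}|data] = α_{S2}/Σα = 36.1/135.3 = 0.2668.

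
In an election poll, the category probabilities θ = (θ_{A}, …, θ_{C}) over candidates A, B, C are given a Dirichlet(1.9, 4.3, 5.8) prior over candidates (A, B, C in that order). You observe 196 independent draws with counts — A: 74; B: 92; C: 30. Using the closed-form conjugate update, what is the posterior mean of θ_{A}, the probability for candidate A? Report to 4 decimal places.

0.3649

The Dirichlet prior is conjugate to the Multinomial likelihood: each posterior αⱼ = prior αⱼ + observed count nⱼ.
Posterior concentration: (75.9, 96.3, 35.8), total = 208.0.
E[θ_{A}|data] = α_{A}/Σα = 75.9/208.0 = 0.3649.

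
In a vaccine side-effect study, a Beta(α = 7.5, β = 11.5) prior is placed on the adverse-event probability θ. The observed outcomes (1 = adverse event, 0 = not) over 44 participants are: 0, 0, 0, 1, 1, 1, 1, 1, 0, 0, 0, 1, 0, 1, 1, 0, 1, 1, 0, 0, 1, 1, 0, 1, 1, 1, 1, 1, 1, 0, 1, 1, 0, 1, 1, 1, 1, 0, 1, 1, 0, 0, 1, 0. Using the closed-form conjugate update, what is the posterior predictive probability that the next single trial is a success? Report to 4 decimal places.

The Beta prior is conjugate to a Binomial/Bernoulli likelihood; the update adds successes to α and failures to β.
Posterior: Beta(α+k, β+n−k) = Beta(7.5+27, 11.5+17) = Beta(34.5, 28.5).
For a single future Bernoulli trial, P(success | data) = α/(α+β) = 0.5476.

0.5476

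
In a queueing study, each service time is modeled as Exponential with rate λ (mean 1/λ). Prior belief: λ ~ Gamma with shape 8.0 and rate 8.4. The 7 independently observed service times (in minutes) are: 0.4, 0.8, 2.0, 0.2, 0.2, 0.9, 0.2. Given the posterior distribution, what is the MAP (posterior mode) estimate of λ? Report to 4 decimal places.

1.0687

With a Gamma(shape α, rate β) prior on the exponential rate λ, the posterior after n observations with total T = Σxᵢ is Gamma(α+n, β+T).
Sum of observations T = 4.7 minutes; n = 7.
Posterior: Gamma(8.0+7, 8.4+4.7) = Gamma(15.0, 13.1).
Mode = (α−1)/β = 1.0687.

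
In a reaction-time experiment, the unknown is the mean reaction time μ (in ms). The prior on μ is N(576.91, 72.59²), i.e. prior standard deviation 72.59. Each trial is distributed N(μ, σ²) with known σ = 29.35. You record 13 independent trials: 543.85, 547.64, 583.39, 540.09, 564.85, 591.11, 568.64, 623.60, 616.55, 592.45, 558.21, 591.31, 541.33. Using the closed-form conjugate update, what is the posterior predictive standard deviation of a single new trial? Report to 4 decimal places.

30.4444

For Normal data with known variance σ², a Normal(μ₀, σ₀²) prior on μ is conjugate. Posterior precision = 1/σ₀² + n/σ²; posterior mean is the precision-weighted average of μ₀ and x̄.
σ₀² = 72.59² = 5269.3081, σ² = 29.35² = 861.4225; σ² + n·σ₀² = 861.4225 + 13·5269.3081 = 69362.4278.
Posterior precision = 1/σ₀² + n/σ² = 1/5269.3081 + 13/861.4225 = (σ² + n·σ₀²)/(σ₀²σ²) = 69362.4278/(5269.3081·861.4225); posterior variance σₙ² = σ₀²σ²/(σ² + n·σ₀²) = 5269.3081·861.4225/69362.4278 = 65.440336.
Predictive variance for one new observation = σₙ² + σ² = 5269.3081·861.4225/69362.4278 + 861.4225 = σ²·(σ₀² + 69362.4278)/69362.4278 = 861.4225·74631.7359/69362.4278 = 926.862836; SD = √(861.4225·74631.7359/69362.4278) = 30.4444.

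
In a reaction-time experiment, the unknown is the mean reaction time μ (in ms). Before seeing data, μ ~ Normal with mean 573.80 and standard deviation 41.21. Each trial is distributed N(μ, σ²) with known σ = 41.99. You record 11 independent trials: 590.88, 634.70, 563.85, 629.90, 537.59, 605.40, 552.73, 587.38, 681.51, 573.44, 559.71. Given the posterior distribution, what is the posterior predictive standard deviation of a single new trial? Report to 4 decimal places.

43.6992

For Normal data with known variance σ², a Normal(μ₀, σ₀²) prior on μ is conjugate. Posterior precision = 1/σ₀² + n/σ²; posterior mean is the precision-weighted average of μ₀ and x̄.
σ₀² = 41.21² = 1698.2641, σ² = 41.99² = 1763.1601; σ² + n·σ₀² = 1763.1601 + 11·1698.2641 = 20444.0652.
Posterior precision = 1/σ₀² + n/σ² = 1/1698.2641 + 11/1763.1601 = (σ² + n·σ₀²)/(σ₀²σ²) = 20444.0652/(1698.2641·1763.1601); posterior variance σₙ² = σ₀²σ²/(σ² + n·σ₀²) = 1698.2641·1763.1601/20444.0652 = 146.463606.
Predictive variance for one new observation = σₙ² + σ² = 1698.2641·1763.1601/20444.0652 + 1763.1601 = σ²·(σ₀² + 20444.0652)/20444.0652 = 1763.1601·22142.3293/20444.0652 = 1909.623706; SD = √(1763.1601·22142.3293/20444.0652) = 43.6992.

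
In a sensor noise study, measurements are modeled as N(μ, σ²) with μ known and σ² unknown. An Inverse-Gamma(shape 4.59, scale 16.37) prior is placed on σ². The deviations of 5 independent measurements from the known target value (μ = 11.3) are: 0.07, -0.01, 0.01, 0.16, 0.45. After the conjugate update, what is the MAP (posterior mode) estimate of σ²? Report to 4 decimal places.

With known mean μ and an Inverse-Gamma(α, β) prior on σ², the Normal likelihood is conjugate: posterior is Inv-Gamma(α + n/2, β + Σ(xᵢ−μ)²/2).
Σ(xᵢ−μ)² = (0.07)² + (-0.01)² + (0.01)² + (0.16)² + (0.45)² = 0.2332.
Posterior: Inv-Gamma(4.59 + 5/2, 16.37 + 0.2332/2) = Inv-Gamma(7.09, 16.48660).
Mode = β/(α+1) = 16.48660/8.09 = 2.0379.

2.0379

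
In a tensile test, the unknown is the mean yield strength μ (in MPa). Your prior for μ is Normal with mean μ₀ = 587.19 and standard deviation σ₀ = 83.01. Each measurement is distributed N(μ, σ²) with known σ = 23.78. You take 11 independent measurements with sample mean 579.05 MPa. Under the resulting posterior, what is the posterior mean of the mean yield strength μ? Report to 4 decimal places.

For Normal data with known variance σ², a Normal(μ₀, σ₀²) prior on μ is conjugate. Posterior precision = 1/σ₀² + n/σ²; posterior mean is the precision-weighted average of μ₀ and x̄.
n·x̄ = 11·579.05 = 6369.55.
σ₀² = 83.01² = 6890.6601, σ² = 23.78² = 565.4884; σ² + n·σ₀² = 565.4884 + 11·6890.6601 = 76362.7495.
Posterior mean = (μ₀/σ₀² + n·x̄/σ²)/(1/σ₀² + n/σ²) = (σ²·μ₀ + σ₀²·n·x̄)/(σ² + n·σ₀²) = (565.4884·587.19 + 6890.6601·6369.55)/76362.7495 = 44222453.173551/76362.7495 = 579.1103.

579.1103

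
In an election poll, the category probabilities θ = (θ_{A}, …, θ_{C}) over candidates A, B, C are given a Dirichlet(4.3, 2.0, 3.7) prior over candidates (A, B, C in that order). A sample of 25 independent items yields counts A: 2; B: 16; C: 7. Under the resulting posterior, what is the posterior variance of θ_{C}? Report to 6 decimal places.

The Dirichlet prior is conjugate to the Multinomial likelihood: each posterior αⱼ = prior αⱼ + observed count nⱼ.
Posterior concentration: (6.3, 18.0, 10.7), total = 35.0.
Var[θ_j] = α_j(Σα−α_j)/((Σα)²(Σα+1)) = 10.7·24.3/(35.0²·36.0) = 0.005896.

0.005896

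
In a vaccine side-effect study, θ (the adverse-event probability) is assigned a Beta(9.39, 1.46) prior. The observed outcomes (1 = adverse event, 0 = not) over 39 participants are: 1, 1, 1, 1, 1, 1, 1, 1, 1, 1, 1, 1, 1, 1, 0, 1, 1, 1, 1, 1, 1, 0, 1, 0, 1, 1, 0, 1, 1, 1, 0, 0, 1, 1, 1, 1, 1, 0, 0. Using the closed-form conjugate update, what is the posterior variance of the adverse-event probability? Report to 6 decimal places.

The Beta prior is conjugate to a Binomial/Bernoulli likelihood; the update adds successes to α and failures to β.
Posterior: Beta(α+k, β+n−k) = Beta(9.39+31, 1.46+8) = Beta(40.39, 9.46).
Var = αβ/((α+β)²(α+β+1)) = 40.39·9.46/(49.85²·50.85) = 0.003024.

0.003024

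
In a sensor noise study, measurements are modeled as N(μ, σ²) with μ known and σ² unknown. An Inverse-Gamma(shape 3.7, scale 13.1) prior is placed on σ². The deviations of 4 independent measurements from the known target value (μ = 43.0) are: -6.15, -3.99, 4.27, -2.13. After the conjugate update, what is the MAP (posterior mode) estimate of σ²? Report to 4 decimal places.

7.6651

With known mean μ and an Inverse-Gamma(α, β) prior on σ², the Normal likelihood is conjugate: posterior is Inv-Gamma(α + n/2, β + Σ(xᵢ−μ)²/2).
Σ(xᵢ−μ)² = (-6.15)² + (-3.99)² + (4.27)² + (-2.13)² = 76.5124.
Posterior: Inv-Gamma(3.7 + 4/2, 13.1 + 76.5124/2) = Inv-Gamma(5.70, 51.35620).
Mode = β/(α+1) = 51.35620/6.70 = 7.6651.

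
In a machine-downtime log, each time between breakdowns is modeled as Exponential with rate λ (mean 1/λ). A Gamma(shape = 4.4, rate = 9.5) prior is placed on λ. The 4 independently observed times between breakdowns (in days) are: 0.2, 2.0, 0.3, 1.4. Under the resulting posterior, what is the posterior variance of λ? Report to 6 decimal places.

With a Gamma(shape α, rate β) prior on the exponential rate λ, the posterior after n observations with total T = Σxᵢ is Gamma(α+n, β+T).
Sum of observations T = 3.9 days; n = 4.
Posterior: Gamma(4.4+4, 9.5+3.9) = Gamma(8.4, 13.4).
Var = α/β² = 0.046781.

0.046781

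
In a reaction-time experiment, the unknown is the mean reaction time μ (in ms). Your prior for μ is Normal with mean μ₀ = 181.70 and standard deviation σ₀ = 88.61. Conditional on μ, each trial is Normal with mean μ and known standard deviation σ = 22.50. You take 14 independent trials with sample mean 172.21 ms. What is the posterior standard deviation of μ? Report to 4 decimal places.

For Normal data with known variance σ², a Normal(μ₀, σ₀²) prior on μ is conjugate. Posterior precision = 1/σ₀² + n/σ²; posterior mean is the precision-weighted average of μ₀ and x̄.
σ₀² = 88.61² = 7851.7321, σ² = 22.50² = 506.25; σ² + n·σ₀² = 506.25 + 14·7851.7321 = 110430.4994.
Posterior precision = 1/σ₀² + n/σ² = 1/7851.7321 + 14/506.25 = (σ² + n·σ₀²)/(σ₀²σ²) = 110430.4994/(7851.7321·506.25); posterior variance σₙ² = σ₀²σ²/(σ² + n·σ₀²) = 7851.7321·506.25/110430.4994 = 35.994942.
Posterior SD = √σₙ² = √(7851.7321·506.25/110430.4994) = 5.9996.

5.9996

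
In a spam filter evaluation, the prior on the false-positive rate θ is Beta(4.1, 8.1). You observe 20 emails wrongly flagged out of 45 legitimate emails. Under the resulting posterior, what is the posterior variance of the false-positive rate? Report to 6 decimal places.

0.004189

The Beta prior is conjugate to a Binomial/Bernoulli likelihood; the update adds successes to α and failures to β.
Posterior: Beta(α+k, β+n−k) = Beta(4.1+20, 8.1+25) = Beta(24.1, 33.1).
Var = αβ/((α+β)²(α+β+1)) = 24.1·33.1/(57.2²·58.2) = 0.004189.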